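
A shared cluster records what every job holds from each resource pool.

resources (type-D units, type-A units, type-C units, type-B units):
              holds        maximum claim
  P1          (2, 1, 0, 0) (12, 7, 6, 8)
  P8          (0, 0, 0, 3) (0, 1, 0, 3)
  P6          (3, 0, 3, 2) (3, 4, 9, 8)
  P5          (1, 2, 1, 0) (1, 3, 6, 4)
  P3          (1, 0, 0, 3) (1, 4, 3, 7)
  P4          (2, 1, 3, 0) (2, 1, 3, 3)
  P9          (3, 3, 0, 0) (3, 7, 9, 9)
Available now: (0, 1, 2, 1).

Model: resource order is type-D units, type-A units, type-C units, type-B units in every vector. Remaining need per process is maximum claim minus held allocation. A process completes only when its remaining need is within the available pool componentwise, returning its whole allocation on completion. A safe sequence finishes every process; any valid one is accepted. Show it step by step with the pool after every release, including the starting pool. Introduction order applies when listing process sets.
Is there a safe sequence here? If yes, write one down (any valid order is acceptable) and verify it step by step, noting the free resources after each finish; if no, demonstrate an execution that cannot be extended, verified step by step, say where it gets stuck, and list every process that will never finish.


SAFE. One safe sequence: P8, P4, P5, P3, P6, P9, P1.
Key observation: at P8 the run first touches a limit — (0, 1, 0, 0) against (0, 1, 2, 1), exact on a resource it actually requests.
Verifying each step:
  pool = (0, 1, 2, 1)
  P8: need (0, 1, 0, 0) fits (0, 1, 2, 1); releases (0, 0, 0, 3), pool now (0, 1, 2, 4)
  P4: need (0, 0, 0, 3) fits (0, 1, 2, 4); releases (2, 1, 3, 0), pool now (2, 2, 5, 4)
  P5: need (0, 1, 5, 4) fits (2, 2, 5, 4); releases (1, 2, 1, 0), pool now (3, 4, 6, 4)
  P3: need (0, 4, 3, 4) fits (3, 4, 6, 4); releases (1, 0, 0, 3), pool now (4, 4, 6, 7)
  P6: need (0, 4, 6, 6) fits (4, 4, 6, 7); releases (3, 0, 3, 2), pool now (7, 4, 9, 9)
  P9: need (0, 4, 9, 9) fits (7, 4, 9, 9); releases (3, 3, 0, 0), pool now (10, 7, 9, 9)
  P1: need (10, 6, 6, 8) fits (10, 7, 9, 9); releases (2, 1, 0, 0), pool now (12, 8, 9, 9)


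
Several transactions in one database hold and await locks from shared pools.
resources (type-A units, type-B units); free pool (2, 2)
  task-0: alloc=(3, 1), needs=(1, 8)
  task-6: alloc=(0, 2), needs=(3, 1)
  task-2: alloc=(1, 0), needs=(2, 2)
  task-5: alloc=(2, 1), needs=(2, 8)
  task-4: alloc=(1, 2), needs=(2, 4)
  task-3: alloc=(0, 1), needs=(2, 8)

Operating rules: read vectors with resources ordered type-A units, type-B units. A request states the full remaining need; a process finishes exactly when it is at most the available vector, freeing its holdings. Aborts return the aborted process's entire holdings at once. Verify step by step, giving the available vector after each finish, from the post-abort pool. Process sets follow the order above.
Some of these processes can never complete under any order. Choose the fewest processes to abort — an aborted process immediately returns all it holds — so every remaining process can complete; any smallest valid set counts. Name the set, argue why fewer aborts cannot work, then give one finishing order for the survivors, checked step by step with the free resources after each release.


The answer: abort task-0 and task-5.
Key observation: aborting task-0 and task-5 returns (5, 2), and task-3 — hopeless before — runs at step 4 with the returned capacity in the pool.
Why nothing smaller works — every single abort fails: task-0 alone leaves task-5 blocked (short on type-B units); task-6 alone leaves task-0 blocked (short on type-B units); task-2 alone leaves task-0 blocked (short on type-B units); task-5 alone leaves task-0 blocked (short on type-B units); task-4 alone leaves task-0 blocked (short on type-B units); task-3 alone leaves task-0 blocked (short on type-B units).
Survivors finish in the order: task-4, task-2, task-6, task-3. Verifying each step (pool after the aborts first):
  pool = (7, 4)
  task-4: need (2, 4) fits (7, 4); releases (1, 2), pool now (8, 6)
  task-2: need (2, 2) fits (8, 6); releases (1, 0), pool now (9, 6)
  task-6: need (3, 1) fits (9, 6); releases (0, 2), pool now (9, 8)
  task-3: need (2, 8) fits (9, 8); releases (0, 1), pool now (9, 9)


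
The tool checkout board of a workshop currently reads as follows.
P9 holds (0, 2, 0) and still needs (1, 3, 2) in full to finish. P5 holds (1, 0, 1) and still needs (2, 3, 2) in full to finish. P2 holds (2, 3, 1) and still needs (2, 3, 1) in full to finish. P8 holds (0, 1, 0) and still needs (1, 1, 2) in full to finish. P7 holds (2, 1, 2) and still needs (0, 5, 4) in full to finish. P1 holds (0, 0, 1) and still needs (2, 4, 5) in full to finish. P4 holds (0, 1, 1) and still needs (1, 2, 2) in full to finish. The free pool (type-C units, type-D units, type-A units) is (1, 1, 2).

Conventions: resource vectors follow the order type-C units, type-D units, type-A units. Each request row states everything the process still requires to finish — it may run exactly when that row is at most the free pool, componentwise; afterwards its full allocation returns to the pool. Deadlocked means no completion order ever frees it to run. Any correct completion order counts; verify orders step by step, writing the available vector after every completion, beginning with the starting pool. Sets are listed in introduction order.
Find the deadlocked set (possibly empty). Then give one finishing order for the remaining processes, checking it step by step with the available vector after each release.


Deadlocked set: P5, P2, P7 and P1.
Key observation: after P8, P4, P9 the pool peaks at (1, 5, 3), and each blocked process is short somewhere: P5 on type-C units; P2 on type-C units; P7 on type-A units; P1 on type-C units, type-A units.
The rest can finish in the order P8, P4, P9. Step-by-step check:
  pool = (1, 1, 2)
  run P8 (needs (1, 1, 2), free (1, 1, 2)); after release of (0, 1, 0) the pool is (1, 2, 2)
  run P4 (needs (1, 2, 2), free (1, 2, 2)); after release of (0, 1, 1) the pool is (1, 3, 3)
  run P9 (needs (1, 3, 2), free (1, 3, 3)); after release of (0, 2, 0) the pool is (1, 5, 3)
The stuck group stays short no matter what:
  blocked: P5 wants (2, 3, 2), pool (1, 5, 3) — not enough type-C units
  blocked: P2 wants (2, 3, 1), pool (1, 5, 3) — not enough type-C units
  blocked: P7 wants (0, 5, 4), pool (1, 5, 3) — not enough type-A units
  blocked: P1 wants (2, 4, 5), pool (1, 5, 3) — not enough type-C units and type-A units


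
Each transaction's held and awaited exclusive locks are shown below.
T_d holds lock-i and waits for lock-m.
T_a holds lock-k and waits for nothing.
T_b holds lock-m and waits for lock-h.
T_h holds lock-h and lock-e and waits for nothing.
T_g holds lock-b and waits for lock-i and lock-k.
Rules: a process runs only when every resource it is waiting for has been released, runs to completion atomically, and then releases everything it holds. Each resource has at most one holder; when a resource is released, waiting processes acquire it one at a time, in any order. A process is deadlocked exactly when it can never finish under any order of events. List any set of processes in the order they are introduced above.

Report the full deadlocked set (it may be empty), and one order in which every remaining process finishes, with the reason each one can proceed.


The deadlocked set is empty.
Key observation: although several processes wait, no cycle exists — each chain bottoms out at a free runner.
One completion order for the rest: T_a, T_h, T_b, T_d, T_g.
Step-by-step check:
  T_a waits on nothing -> runs at once and releases lock-k
  T_h waits on nothing -> runs at once and releases lock-h and lock-e
  T_b waits on lock-h — all released -> runs and releases lock-m
  T_d waits on lock-m — all released -> runs and releases lock-i
  T_g waits on lock-i and lock-k — all released -> runs and releases lock-b


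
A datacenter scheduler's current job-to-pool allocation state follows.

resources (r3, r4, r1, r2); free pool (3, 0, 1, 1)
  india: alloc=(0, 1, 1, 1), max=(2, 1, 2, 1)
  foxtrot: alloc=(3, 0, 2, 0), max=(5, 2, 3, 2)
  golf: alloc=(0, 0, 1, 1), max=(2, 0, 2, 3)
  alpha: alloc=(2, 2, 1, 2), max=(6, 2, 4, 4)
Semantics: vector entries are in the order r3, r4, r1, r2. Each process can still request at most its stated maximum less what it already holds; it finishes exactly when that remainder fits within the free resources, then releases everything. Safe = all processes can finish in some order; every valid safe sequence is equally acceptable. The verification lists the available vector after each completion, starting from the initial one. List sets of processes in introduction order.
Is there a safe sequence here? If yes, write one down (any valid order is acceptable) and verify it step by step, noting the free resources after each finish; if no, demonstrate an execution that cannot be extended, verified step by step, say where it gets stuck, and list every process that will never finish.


The state is UNSAFE.
Key observation: after india, golf the pool peaks at (3, 1, 3, 3), and each blocked process is short somewhere: foxtrot on r4; alpha on r3.
The run india, golf cannot be extended any further. Check, step by step:
  pool = (3, 0, 1, 1)
  run india (needs (2, 0, 1, 0), free (3, 0, 1, 1)); after release of (0, 1, 1, 1) the pool is (3, 1, 2, 2)
  run golf (needs (2, 0, 1, 2), free (3, 1, 2, 2)); after release of (0, 0, 1, 1) the pool is (3, 1, 3, 3)
  blocked: foxtrot wants (2, 2, 1, 2), pool (3, 1, 3, 3) — not enough r4
  blocked: alpha wants (4, 0, 3, 2), pool (3, 1, 3, 3) — not enough r3
Processes that can never finish: foxtrot and alpha.


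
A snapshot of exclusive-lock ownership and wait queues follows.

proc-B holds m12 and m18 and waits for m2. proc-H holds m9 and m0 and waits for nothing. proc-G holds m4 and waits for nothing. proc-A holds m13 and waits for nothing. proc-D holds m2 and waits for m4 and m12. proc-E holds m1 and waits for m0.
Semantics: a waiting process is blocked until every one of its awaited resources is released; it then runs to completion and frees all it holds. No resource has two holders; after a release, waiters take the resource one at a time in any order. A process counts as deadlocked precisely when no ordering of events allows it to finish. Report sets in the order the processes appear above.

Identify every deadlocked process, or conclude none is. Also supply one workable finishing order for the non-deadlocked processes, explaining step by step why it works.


Deadlocked set: proc-B and proc-D.
Key observation: the loop proc-B -> proc-D -> proc-B blocks itself forever; no other process is dragged down with it.
A valid finishing order for the others: proc-H, proc-G, proc-E, proc-A.
Verifying each step:
  proc-H: no waits; runs immediately, freeing m9 and m0
  proc-G: no waits; runs immediately, freeing m4
  proc-E waits on m0 — all released -> runs and releases m1
  proc-A: no waits; runs immediately, freeing m13


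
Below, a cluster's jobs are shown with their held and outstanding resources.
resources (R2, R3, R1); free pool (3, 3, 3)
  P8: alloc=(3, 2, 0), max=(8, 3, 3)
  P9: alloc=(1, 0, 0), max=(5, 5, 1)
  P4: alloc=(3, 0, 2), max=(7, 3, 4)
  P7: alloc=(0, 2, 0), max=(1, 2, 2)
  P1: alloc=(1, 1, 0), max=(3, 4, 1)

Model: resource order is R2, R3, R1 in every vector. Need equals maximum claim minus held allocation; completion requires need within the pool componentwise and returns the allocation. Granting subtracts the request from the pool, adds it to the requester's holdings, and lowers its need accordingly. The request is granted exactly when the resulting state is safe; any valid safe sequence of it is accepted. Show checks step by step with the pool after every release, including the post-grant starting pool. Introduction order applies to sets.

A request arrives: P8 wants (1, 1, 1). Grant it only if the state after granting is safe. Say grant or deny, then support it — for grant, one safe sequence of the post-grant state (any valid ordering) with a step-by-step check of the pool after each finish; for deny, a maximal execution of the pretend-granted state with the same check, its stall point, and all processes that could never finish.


DENY: after the grant no complete ordering would exist.
Key observation: P7, P1 can finish, but then (3, 5, 2) is all there is, and the blocked group's R2 demands exceed it.
Pretend the grant happened; the run P7, P1 goes as far as possible. Walking it through:
  pool = (2, 2, 2)
  run P7 (needs (1, 0, 2), free (2, 2, 2)); after release of (0, 2, 0) the pool is (2, 4, 2)
  run P1 (needs (2, 3, 1), free (2, 4, 2)); after release of (1, 1, 0) the pool is (3, 5, 2)
  P8 still needs (4, 0, 2) but only (3, 5, 2) is free — short on R2
  P9 still needs (4, 5, 1) but only (3, 5, 2) is free — short on R2
  P4 still needs (4, 3, 2) but only (3, 5, 2) is free — short on R2
Processes that could never finish after the grant: P8, P9 and P4.


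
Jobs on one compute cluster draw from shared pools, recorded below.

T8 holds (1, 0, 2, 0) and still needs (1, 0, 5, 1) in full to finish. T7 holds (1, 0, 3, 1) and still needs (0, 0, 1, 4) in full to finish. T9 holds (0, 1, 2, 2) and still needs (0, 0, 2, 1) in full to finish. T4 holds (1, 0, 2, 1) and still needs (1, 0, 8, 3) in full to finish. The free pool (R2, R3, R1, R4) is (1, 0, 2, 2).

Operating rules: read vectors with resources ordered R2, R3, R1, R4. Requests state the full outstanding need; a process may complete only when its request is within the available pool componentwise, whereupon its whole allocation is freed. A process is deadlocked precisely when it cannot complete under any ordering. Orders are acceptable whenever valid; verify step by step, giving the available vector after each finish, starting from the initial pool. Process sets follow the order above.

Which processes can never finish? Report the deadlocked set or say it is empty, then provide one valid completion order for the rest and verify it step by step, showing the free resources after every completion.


Nothing here is deadlocked.
Key observation: T9 leads a chain of completions in which each release enables another process.
One completion order for the rest: T9, T7, T8, T4. Check, step by step:
  pool = (1, 0, 2, 2)
  T9 needs (0, 0, 2, 1) <= (1, 0, 2, 2) -> finishes; pool += (0, 1, 2, 2) = (1, 1, 4, 4)
  T7 needs (0, 0, 1, 4) <= (1, 1, 4, 4) -> finishes; pool += (1, 0, 3, 1) = (2, 1, 7, 5)
  T8 needs (1, 0, 5, 1) <= (2, 1, 7, 5) -> finishes; pool += (1, 0, 2, 0) = (3, 1, 9, 5)
  T4 needs (1, 0, 8, 3) <= (3, 1, 9, 5) -> finishes; pool += (1, 0, 2, 1) = (4, 1, 11, 6)


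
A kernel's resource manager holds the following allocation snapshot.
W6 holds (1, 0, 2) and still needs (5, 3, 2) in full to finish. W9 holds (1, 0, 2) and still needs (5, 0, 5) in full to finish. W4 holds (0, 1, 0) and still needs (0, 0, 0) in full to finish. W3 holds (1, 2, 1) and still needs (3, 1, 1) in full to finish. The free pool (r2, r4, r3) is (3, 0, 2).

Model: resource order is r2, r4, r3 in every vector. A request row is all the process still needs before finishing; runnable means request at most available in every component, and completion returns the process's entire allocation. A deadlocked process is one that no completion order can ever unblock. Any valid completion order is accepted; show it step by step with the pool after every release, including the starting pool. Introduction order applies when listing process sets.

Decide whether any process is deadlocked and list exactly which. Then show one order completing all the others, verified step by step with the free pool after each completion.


Deadlocked: W6 and W9.
Key observation: no order helps: past W4, W3, the free pool tops out at (4, 3, 3), below what each blocked process needs in r2.
One completion order for the rest: W4, W3. Check, step by step:
  pool = (3, 0, 2)
  run W4 (needs (0, 0, 0), free (3, 0, 2)); after release of (0, 1, 0) the pool is (3, 1, 2)
  run W3 (needs (3, 1, 1), free (3, 1, 2)); after release of (1, 2, 1) the pool is (4, 3, 3)
The blocked processes can never fit:
  W6 still needs (5, 3, 2) but only (4, 3, 3) is free — short on r2
  W9 still needs (5, 0, 5) but only (4, 3, 3) is free — short on r2 and r3


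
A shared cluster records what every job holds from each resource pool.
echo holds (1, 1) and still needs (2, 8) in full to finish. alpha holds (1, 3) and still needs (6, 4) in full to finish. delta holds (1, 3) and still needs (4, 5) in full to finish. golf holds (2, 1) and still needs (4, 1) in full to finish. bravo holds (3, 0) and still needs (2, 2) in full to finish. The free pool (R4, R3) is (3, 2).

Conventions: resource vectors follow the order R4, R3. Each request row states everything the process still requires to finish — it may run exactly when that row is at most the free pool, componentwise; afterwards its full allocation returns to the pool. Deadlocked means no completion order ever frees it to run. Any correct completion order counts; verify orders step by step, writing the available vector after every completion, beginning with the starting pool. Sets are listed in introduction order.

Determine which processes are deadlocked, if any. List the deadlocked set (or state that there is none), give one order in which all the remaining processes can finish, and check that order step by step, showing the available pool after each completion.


The deadlocked set is echo, alpha and delta.
Key observation: the wall is R3: completing bravo, golf brings the pool only to (8, 3), and all the rest need more.
The rest can finish in the order bravo, golf. Verifying each step:
  pool = (3, 2)
  run bravo (needs (2, 2), free (3, 2)); after release of (3, 0) the pool is (6, 2)
  run golf (needs (4, 1), free (6, 2)); after release of (2, 1) the pool is (8, 3)
The stuck group stays short no matter what:
  echo cannot run: need (2, 8) vs free (8, 3) (insufficient R3)
  alpha cannot run: need (6, 4) vs free (8, 3) (insufficient R3)
  delta cannot run: need (4, 5) vs free (8, 3) (insufficient R3)


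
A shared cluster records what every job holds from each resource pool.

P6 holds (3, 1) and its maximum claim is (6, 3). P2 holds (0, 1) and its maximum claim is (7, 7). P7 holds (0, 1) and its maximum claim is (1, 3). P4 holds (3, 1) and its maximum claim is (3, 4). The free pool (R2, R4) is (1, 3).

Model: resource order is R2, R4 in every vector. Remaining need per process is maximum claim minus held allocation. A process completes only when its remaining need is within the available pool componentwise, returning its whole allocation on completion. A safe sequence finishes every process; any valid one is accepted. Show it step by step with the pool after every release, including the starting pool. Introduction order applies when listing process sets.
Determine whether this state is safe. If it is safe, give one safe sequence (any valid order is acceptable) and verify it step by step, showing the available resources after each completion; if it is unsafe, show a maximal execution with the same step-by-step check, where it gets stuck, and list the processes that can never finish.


SAFE. One safe sequence: P7, P4, P6, P2.
Key observation: at P7 the run first touches a limit — (1, 2) against (1, 3), exact on a resource it actually requests.
Walking it through:
  pool = (1, 3)
  P7 needs (1, 2) <= (1, 3) -> finishes; pool += (0, 1) = (1, 4)
  P4 needs (0, 3) <= (1, 4) -> finishes; pool += (3, 1) = (4, 5)
  P6 needs (3, 2) <= (4, 5) -> finishes; pool += (3, 1) = (7, 6)
  P2 needs (7, 6) <= (7, 6) -> finishes; pool += (0, 1) = (7, 7)


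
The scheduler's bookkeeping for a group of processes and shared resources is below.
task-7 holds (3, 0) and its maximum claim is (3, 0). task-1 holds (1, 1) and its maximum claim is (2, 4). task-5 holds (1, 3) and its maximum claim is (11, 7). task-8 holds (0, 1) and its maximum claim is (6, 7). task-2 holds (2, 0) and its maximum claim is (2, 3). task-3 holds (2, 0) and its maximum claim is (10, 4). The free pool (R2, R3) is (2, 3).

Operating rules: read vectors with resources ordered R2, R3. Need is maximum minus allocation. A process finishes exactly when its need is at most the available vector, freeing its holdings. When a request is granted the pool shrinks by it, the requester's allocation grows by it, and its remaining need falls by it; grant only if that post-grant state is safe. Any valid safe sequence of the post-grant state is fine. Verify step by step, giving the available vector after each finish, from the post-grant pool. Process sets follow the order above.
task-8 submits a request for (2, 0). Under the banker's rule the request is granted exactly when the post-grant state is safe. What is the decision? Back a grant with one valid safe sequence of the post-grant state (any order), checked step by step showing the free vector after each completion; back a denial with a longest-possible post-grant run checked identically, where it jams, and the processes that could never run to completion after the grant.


DENY. Granting would leave the state unsafe.
Key observation: after task-2, task-7, task-1 the pool peaks at (6, 4), and each blocked process is short somewhere: task-5 on R2; task-8 on R3; task-3 on R2.
After a pretend grant, a maximal execution: task-2, task-7, task-1 — then nothing else fits. Check, step by step:
  pool = (0, 3)
  run task-2 (needs (0, 3), free (0, 3)); after release of (2, 0) the pool is (2, 3)
  run task-7 (needs (0, 0), free (2, 3)); after release of (3, 0) the pool is (5, 3)
  run task-1 (needs (1, 3), free (5, 3)); after release of (1, 1) the pool is (6, 4)
  task-5 still needs (10, 4) but only (6, 4) is free — short on R2
  task-8 still needs (4, 6) but only (6, 4) is free — short on R3
  task-3 still needs (8, 4) but only (6, 4) is free — short on R2
Processes that could never finish after the grant: task-5, task-8 and task-3.


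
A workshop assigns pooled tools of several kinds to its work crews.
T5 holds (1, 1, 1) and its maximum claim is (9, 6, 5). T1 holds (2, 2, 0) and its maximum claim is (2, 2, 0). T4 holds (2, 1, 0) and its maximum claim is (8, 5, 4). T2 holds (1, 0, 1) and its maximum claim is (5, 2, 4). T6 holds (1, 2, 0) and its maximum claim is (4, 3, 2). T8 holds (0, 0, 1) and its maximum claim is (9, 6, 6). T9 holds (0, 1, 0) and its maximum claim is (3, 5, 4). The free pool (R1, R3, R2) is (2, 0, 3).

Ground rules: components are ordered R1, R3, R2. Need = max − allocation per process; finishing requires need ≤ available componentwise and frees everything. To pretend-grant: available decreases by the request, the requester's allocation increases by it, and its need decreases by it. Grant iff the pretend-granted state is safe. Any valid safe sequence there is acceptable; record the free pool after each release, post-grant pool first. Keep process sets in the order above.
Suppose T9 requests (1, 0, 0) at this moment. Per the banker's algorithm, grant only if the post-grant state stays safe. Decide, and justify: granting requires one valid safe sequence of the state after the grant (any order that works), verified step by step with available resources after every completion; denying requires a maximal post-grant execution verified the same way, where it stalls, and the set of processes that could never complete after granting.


GRANT: granting preserves safety; a valid post-grant sequence is T1, T6, T2, T9, T4, T5, T8.
Key observation: (1, 0, 3) free after granting still covers T1 first, and each release covers the next.
Check on the post-grant state, step by step:
  pool = (1, 0, 3)
  run T1 (needs (0, 0, 0), free (1, 0, 3)); after release of (2, 2, 0) the pool is (3, 2, 3)
  run T6 (needs (3, 1, 2), free (3, 2, 3)); after release of (1, 2, 0) the pool is (4, 4, 3)
  run T2 (needs (4, 2, 3), free (4, 4, 3)); after release of (1, 0, 1) the pool is (5, 4, 4)
  run T9 (needs (2, 4, 4), free (5, 4, 4)); after release of (1, 1, 0) the pool is (6, 5, 4)
  run T4 (needs (6, 4, 4), free (6, 5, 4)); after release of (2, 1, 0) the pool is (8, 6, 4)
  run T5 (needs (8, 5, 4), free (8, 6, 4)); after release of (1, 1, 1) the pool is (9, 7, 5)
  run T8 (needs (9, 6, 5), free (9, 7, 5)); after release of (0, 0, 1) the pool is (9, 7, 6)


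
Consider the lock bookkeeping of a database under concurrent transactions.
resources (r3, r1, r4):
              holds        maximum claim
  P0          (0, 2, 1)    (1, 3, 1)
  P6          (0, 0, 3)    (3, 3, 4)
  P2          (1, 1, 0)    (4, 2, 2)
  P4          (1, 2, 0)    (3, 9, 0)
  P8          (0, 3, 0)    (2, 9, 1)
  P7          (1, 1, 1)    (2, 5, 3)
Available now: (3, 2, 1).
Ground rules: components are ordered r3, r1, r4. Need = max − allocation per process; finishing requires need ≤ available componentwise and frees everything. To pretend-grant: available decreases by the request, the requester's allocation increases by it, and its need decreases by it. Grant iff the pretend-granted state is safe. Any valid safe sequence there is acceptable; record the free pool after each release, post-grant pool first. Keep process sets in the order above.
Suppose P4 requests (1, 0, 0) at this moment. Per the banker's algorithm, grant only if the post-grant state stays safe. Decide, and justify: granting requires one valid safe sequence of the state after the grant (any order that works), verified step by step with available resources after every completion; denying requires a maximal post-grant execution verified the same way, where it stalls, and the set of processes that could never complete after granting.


GRANT: granting preserves safety; a valid post-grant sequence is P0, P7, P6, P2, P8, P4.
Key observation: the transfer keeps a workable pool ((2, 2, 1)); P0 starts the safe sequence.
Verifying the post-grant state step by step:
  pool = (2, 2, 1)
  P0 needs (1, 1, 0) <= (2, 2, 1) -> finishes; pool += (0, 2, 1) = (2, 4, 2)
  P7 needs (1, 4, 2) <= (2, 4, 2) -> finishes; pool += (1, 1, 1) = (3, 5, 3)
  P6 needs (3, 3, 1) <= (3, 5, 3) -> finishes; pool += (0, 0, 3) = (3, 5, 6)
  P2 needs (3, 1, 2) <= (3, 5, 6) -> finishes; pool += (1, 1, 0) = (4, 6, 6)
  P8 needs (2, 6, 1) <= (4, 6, 6) -> finishes; pool += (0, 3, 0) = (4, 9, 6)
  P4 needs (1, 7, 0) <= (4, 9, 6) -> finishes; pool += (2, 2, 0) = (6, 11, 6)


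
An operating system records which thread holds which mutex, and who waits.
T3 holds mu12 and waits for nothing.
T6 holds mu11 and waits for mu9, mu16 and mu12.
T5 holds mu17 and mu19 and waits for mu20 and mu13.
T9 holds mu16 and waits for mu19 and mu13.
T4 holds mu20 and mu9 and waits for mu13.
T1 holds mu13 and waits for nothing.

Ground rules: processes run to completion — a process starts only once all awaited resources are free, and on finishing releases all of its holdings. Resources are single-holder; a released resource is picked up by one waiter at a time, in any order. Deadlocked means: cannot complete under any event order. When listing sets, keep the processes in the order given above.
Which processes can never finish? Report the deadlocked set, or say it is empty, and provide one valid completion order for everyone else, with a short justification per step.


Nothing here is deadlocked.
Key observation: the wait graph is acyclic; completion cascades from the unblocked processes through everyone else.
One completion order for the rest: T3, T1, T4, T5, T9, T6.
Step-by-step check:
  T3 waits on nothing -> runs at once and releases mu12
  T1 waits on nothing -> runs at once and releases mu13
  run T4 (all its waits — mu13 — are resolved); releases mu20 and mu9
  run T5 (all its waits — mu20 and mu13 — are resolved); releases mu17 and mu19
  run T9 (all its waits — mu19 and mu13 — are resolved); releases mu16
  run T6 (all its waits — mu9, mu16 and mu12 — are resolved); releases mu11


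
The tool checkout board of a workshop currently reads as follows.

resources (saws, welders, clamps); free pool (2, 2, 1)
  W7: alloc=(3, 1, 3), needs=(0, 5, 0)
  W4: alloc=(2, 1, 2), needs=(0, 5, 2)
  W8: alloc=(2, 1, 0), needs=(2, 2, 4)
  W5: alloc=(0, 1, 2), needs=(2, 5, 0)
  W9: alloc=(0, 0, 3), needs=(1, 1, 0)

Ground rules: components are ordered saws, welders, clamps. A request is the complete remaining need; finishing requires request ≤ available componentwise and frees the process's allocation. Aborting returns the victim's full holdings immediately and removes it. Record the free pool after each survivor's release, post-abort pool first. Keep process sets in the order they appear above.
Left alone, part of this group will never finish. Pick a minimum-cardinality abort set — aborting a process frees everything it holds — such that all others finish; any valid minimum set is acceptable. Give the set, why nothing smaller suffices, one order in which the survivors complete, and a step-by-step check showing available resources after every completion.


Abort W7 and W5.
Key observation: aborting W7 and W5 returns (3, 2, 5), and W4 — hopeless before — runs at step 2 with the returned capacity in the pool.
Why nothing smaller works — every single abort fails: W7 alone leaves W4 blocked (short on welders); W4 alone leaves W7 blocked (short on welders); W8 alone leaves W7 blocked (short on welders); W5 alone leaves W7 blocked (short on welders); W9 alone leaves W7 blocked (short on welders).
One survivor order: W8, W4, W9. Walking it through (post-abort pool first):
  pool = (5, 4, 6)
  W8 needs (2, 2, 4) <= (5, 4, 6) -> finishes; pool += (2, 1, 0) = (7, 5, 6)
  W4 needs (0, 5, 2) <= (7, 5, 6) -> finishes; pool += (2, 1, 2) = (9, 6, 8)
  W9 needs (1, 1, 0) <= (9, 6, 8) -> finishes; pool += (0, 0, 3) = (9, 6, 11)


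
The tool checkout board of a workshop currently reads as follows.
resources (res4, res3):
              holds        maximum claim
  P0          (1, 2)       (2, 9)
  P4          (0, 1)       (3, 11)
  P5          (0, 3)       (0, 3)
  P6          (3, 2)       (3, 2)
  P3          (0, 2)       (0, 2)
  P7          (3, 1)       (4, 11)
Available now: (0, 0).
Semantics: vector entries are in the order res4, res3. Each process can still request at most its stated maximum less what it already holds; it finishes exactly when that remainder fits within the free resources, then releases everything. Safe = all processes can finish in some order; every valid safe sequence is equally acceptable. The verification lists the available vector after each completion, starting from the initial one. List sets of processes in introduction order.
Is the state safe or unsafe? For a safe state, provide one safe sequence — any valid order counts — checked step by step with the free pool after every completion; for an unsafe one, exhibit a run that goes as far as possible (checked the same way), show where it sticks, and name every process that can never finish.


UNSAFE.
Key observation: even finishing P6, P3, P5, P0 leaves just (4, 9) free — too little res3 for any of the remaining processes.
The run P6, P3, P5, P0 cannot be extended any further. Verifying each step:
  pool = (0, 0)
  P6: need (0, 0) fits (0, 0); releases (3, 2), pool now (3, 2)
  P3: need (0, 0) fits (3, 2); releases (0, 2), pool now (3, 4)
  P5: need (0, 0) fits (3, 4); releases (0, 3), pool now (3, 7)
  P0: need (1, 7) fits (3, 7); releases (1, 2), pool now (4, 9)
  P4 cannot run: need (3, 10) vs free (4, 9) (insufficient res3)
  P7 cannot run: need (1, 10) vs free (4, 9) (insufficient res3)
Never able to finish: P4 and P7.


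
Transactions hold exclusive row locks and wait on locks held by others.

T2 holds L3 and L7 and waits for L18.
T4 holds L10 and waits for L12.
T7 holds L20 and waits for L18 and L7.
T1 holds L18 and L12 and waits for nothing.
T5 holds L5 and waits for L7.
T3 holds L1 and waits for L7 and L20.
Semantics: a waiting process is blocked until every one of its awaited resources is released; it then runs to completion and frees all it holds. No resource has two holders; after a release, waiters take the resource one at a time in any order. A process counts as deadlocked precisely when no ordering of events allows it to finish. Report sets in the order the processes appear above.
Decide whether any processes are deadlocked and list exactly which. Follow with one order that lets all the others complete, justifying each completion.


The deadlocked set is empty.
Key observation: there is no circular wait here — follow any chain and it reaches a process that is free to run now.
The rest can finish in the order T1, T2, T7, T4, T5, T3.
Walking it through:
  T1 waits on nothing -> runs at once and releases L18 and L12
  T2 waits on L18 — all released -> runs and releases L3 and L7
  T7 waits on L18 and L7 — all released -> runs and releases L20
  T4 waits on L12 — all released -> runs and releases L10
  T5 waits on L7 — all released -> runs and releases L5
  T3 waits on L7 and L20 — all released -> runs and releases L1


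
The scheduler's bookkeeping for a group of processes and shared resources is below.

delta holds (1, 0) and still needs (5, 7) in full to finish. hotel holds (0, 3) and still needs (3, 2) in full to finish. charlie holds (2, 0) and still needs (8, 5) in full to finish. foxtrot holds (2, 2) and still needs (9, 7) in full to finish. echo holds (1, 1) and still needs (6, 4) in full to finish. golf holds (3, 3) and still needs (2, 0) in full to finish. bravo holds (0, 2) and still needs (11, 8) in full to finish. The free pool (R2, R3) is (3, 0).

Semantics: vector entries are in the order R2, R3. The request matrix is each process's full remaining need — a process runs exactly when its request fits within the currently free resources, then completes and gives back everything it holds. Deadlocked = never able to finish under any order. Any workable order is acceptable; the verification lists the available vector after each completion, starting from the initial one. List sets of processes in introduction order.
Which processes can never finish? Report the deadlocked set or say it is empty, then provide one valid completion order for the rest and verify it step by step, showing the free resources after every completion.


No process is deadlocked.
Key observation: golf fits the free pool immediately, and its release cascades until everyone finishes.
One completion order for the rest: golf, hotel, echo, delta, charlie, foxtrot, bravo. Walking it through:
  pool = (3, 0)
  golf needs (2, 0) <= (3, 0) -> finishes; pool += (3, 3) = (6, 3)
  hotel needs (3, 2) <= (6, 3) -> finishes; pool += (0, 3) = (6, 6)
  echo needs (6, 4) <= (6, 6) -> finishes; pool += (1, 1) = (7, 7)
  delta needs (5, 7) <= (7, 7) -> finishes; pool += (1, 0) = (8, 7)
  charlie needs (8, 5) <= (8, 7) -> finishes; pool += (2, 0) = (10, 7)
  foxtrot needs (9, 7) <= (10, 7) -> finishes; pool += (2, 2) = (12, 9)
  bravo needs (11, 8) <= (12, 9) -> finishes; pool += (0, 2) = (12, 11)


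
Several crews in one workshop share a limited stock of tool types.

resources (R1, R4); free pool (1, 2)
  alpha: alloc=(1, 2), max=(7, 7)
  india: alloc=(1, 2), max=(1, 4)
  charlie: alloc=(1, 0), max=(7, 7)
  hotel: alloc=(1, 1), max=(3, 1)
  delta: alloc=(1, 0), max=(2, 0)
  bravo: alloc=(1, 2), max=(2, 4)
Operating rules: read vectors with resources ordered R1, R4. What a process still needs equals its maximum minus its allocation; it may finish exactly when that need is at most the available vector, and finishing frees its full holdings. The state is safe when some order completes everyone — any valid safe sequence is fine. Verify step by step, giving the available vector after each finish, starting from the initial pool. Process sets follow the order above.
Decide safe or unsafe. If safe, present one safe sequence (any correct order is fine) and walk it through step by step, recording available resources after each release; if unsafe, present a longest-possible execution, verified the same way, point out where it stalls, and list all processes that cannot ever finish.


UNSAFE — no complete ordering exists.
Key observation: the pool after delta, india, hotel, bravo is (5, 7); every surviving request exceeds it in R1, so progress ends there.
A maximal execution: delta, india, hotel, bravo — then nothing else fits. Step-by-step check:
  pool = (1, 2)
  delta: need (1, 0) fits (1, 2); releases (1, 0), pool now (2, 2)
  india: need (0, 2) fits (2, 2); releases (1, 2), pool now (3, 4)
  hotel: need (2, 0) fits (3, 4); releases (1, 1), pool now (4, 5)
  bravo: need (1, 2) fits (4, 5); releases (1, 2), pool now (5, 7)
  alpha cannot run: need (6, 5) vs free (5, 7) (insufficient R1)
  charlie cannot run: need (6, 7) vs free (5, 7) (insufficient R1)
Never able to finish: alpha and charlie.


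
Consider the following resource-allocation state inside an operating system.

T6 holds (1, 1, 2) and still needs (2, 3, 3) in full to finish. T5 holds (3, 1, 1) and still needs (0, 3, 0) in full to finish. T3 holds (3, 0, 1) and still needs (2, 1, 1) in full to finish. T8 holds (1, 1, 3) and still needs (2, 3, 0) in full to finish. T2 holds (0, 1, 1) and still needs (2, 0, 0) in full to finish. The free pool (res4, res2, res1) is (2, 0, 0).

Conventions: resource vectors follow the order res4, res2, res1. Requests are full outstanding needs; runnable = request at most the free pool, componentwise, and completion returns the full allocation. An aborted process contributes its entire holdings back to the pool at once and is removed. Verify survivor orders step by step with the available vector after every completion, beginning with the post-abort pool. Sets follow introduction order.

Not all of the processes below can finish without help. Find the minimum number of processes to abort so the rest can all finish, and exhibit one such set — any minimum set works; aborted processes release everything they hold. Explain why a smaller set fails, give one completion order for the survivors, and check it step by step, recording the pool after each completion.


The answer: abort T6 and T8.
Key observation: no ordering could ever have run T5 before the abort of T6 and T8; with (2, 2, 5) back in the pool it fits at step 3.
Why nothing smaller works — every single abort fails: T6 alone leaves T5 blocked (short on res2); T5 alone leaves T6 blocked (short on res2); T3 alone leaves T6 blocked (short on res2 and res1); T8 alone leaves T6 blocked (short on res2); T2 alone leaves T6 blocked (short on res2 and res1).
One survivor order: T3, T2, T5. Walking it through (post-abort pool first):
  pool = (4, 2, 5)
  T3 needs (2, 1, 1) <= (4, 2, 5) -> finishes; pool += (3, 0, 1) = (7, 2, 6)
  T2 needs (2, 0, 0) <= (7, 2, 6) -> finishes; pool += (0, 1, 1) = (7, 3, 7)
  T5 needs (0, 3, 0) <= (7, 3, 7) -> finishes; pool += (3, 1, 1) = (10, 4, 8)


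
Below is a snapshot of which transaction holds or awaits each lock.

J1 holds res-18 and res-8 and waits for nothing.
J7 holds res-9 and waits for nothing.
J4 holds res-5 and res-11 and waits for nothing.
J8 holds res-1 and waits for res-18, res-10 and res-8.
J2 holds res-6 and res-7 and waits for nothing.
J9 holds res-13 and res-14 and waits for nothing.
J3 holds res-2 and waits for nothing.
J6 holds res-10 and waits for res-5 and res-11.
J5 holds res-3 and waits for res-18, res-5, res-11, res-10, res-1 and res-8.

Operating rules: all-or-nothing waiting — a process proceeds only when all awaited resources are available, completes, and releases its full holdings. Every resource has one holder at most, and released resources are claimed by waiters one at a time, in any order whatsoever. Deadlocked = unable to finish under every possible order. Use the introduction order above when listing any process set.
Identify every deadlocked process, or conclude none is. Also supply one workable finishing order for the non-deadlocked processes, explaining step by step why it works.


The deadlocked set is empty.
Key observation: all waits point, directly or indirectly, at processes that can finish, so nothing is permanently blocked.
A valid finishing order for the others: J3, J4, J6, J1, J7, J8, J2, J9, J5.
Check, step by step:
  J3 waits on nothing -> runs at once and releases res-2
  J4 waits on nothing -> runs at once and releases res-5 and res-11
  J6 waits on res-5 and res-11 — all released -> runs and releases res-10
  J1 waits on nothing -> runs at once and releases res-18 and res-8
  J7 waits on nothing -> runs at once and releases res-9
  J8 waits on res-18, res-10 and res-8 — all released -> runs and releases res-1
  J2 waits on nothing -> runs at once and releases res-6 and res-7
  J9 waits on nothing -> runs at once and releases res-13 and res-14
  J5 waits on res-18, res-5, res-11, res-10, res-1 and res-8 — all released -> runs and releases res-3
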